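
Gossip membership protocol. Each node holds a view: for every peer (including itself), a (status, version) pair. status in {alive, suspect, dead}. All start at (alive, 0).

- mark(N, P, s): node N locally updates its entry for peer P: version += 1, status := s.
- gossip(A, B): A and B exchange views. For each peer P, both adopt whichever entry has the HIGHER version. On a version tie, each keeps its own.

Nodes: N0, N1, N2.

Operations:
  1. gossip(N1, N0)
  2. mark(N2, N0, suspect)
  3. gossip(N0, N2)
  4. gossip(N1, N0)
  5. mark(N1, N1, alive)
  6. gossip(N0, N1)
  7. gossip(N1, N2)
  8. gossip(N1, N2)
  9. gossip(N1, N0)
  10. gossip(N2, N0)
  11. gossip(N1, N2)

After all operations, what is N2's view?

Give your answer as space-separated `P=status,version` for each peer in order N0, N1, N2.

Answer: N0=suspect,1 N1=alive,1 N2=alive,0

Derivation:
Op 1: gossip N1<->N0 -> N1.N0=(alive,v0) N1.N1=(alive,v0) N1.N2=(alive,v0) | N0.N0=(alive,v0) N0.N1=(alive,v0) N0.N2=(alive,v0)
Op 2: N2 marks N0=suspect -> (suspect,v1)
Op 3: gossip N0<->N2 -> N0.N0=(suspect,v1) N0.N1=(alive,v0) N0.N2=(alive,v0) | N2.N0=(suspect,v1) N2.N1=(alive,v0) N2.N2=(alive,v0)
Op 4: gossip N1<->N0 -> N1.N0=(suspect,v1) N1.N1=(alive,v0) N1.N2=(alive,v0) | N0.N0=(suspect,v1) N0.N1=(alive,v0) N0.N2=(alive,v0)
Op 5: N1 marks N1=alive -> (alive,v1)
Op 6: gossip N0<->N1 -> N0.N0=(suspect,v1) N0.N1=(alive,v1) N0.N2=(alive,v0) | N1.N0=(suspect,v1) N1.N1=(alive,v1) N1.N2=(alive,v0)
Op 7: gossip N1<->N2 -> N1.N0=(suspect,v1) N1.N1=(alive,v1) N1.N2=(alive,v0) | N2.N0=(suspect,v1) N2.N1=(alive,v1) N2.N2=(alive,v0)
Op 8: gossip N1<->N2 -> N1.N0=(suspect,v1) N1.N1=(alive,v1) N1.N2=(alive,v0) | N2.N0=(suspect,v1) N2.N1=(alive,v1) N2.N2=(alive,v0)
Op 9: gossip N1<->N0 -> N1.N0=(suspect,v1) N1.N1=(alive,v1) N1.N2=(alive,v0) | N0.N0=(suspect,v1) N0.N1=(alive,v1) N0.N2=(alive,v0)
Op 10: gossip N2<->N0 -> N2.N0=(suspect,v1) N2.N1=(alive,v1) N2.N2=(alive,v0) | N0.N0=(suspect,v1) N0.N1=(alive,v1) N0.N2=(alive,v0)
Op 11: gossip N1<->N2 -> N1.N0=(suspect,v1) N1.N1=(alive,v1) N1.N2=(alive,v0) | N2.N0=(suspect,v1) N2.N1=(alive,v1) N2.N2=(alive,v0)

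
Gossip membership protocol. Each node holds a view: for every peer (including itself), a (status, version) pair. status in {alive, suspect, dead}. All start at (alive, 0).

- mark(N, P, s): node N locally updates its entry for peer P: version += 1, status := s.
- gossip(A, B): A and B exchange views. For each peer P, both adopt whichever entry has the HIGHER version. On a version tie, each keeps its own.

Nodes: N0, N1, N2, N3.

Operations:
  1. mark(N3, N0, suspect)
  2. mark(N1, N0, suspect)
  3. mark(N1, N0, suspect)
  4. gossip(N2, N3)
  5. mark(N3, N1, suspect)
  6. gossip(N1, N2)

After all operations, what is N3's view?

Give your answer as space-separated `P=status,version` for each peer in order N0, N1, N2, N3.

Op 1: N3 marks N0=suspect -> (suspect,v1)
Op 2: N1 marks N0=suspect -> (suspect,v1)
Op 3: N1 marks N0=suspect -> (suspect,v2)
Op 4: gossip N2<->N3 -> N2.N0=(suspect,v1) N2.N1=(alive,v0) N2.N2=(alive,v0) N2.N3=(alive,v0) | N3.N0=(suspect,v1) N3.N1=(alive,v0) N3.N2=(alive,v0) N3.N3=(alive,v0)
Op 5: N3 marks N1=suspect -> (suspect,v1)
Op 6: gossip N1<->N2 -> N1.N0=(suspect,v2) N1.N1=(alive,v0) N1.N2=(alive,v0) N1.N3=(alive,v0) | N2.N0=(suspect,v2) N2.N1=(alive,v0) N2.N2=(alive,v0) N2.N3=(alive,v0)

Answer: N0=suspect,1 N1=suspect,1 N2=alive,0 N3=alive,0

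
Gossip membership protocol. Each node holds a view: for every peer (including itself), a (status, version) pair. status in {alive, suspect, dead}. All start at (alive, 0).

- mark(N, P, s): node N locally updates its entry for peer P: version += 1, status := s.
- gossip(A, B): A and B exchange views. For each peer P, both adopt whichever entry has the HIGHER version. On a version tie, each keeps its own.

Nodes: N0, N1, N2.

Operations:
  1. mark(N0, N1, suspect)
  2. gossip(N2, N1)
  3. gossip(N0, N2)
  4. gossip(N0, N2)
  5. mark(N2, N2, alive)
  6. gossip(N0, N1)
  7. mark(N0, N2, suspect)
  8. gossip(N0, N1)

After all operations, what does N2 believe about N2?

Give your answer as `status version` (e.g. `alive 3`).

Answer: alive 1

Derivation:
Op 1: N0 marks N1=suspect -> (suspect,v1)
Op 2: gossip N2<->N1 -> N2.N0=(alive,v0) N2.N1=(alive,v0) N2.N2=(alive,v0) | N1.N0=(alive,v0) N1.N1=(alive,v0) N1.N2=(alive,v0)
Op 3: gossip N0<->N2 -> N0.N0=(alive,v0) N0.N1=(suspect,v1) N0.N2=(alive,v0) | N2.N0=(alive,v0) N2.N1=(suspect,v1) N2.N2=(alive,v0)
Op 4: gossip N0<->N2 -> N0.N0=(alive,v0) N0.N1=(suspect,v1) N0.N2=(alive,v0) | N2.N0=(alive,v0) N2.N1=(suspect,v1) N2.N2=(alive,v0)
Op 5: N2 marks N2=alive -> (alive,v1)
Op 6: gossip N0<->N1 -> N0.N0=(alive,v0) N0.N1=(suspect,v1) N0.N2=(alive,v0) | N1.N0=(alive,v0) N1.N1=(suspect,v1) N1.N2=(alive,v0)
Op 7: N0 marks N2=suspect -> (suspect,v1)
Op 8: gossip N0<->N1 -> N0.N0=(alive,v0) N0.N1=(suspect,v1) N0.N2=(suspect,v1) | N1.N0=(alive,v0) N1.N1=(suspect,v1) N1.N2=(suspect,v1)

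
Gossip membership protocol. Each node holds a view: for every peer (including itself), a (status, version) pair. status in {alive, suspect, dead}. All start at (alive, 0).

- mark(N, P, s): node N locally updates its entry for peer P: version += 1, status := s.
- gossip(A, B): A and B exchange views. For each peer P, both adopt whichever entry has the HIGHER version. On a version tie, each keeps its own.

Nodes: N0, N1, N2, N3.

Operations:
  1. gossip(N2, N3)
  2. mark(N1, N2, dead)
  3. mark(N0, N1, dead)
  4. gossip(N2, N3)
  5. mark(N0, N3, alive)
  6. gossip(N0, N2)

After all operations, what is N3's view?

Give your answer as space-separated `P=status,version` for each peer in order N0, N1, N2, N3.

Answer: N0=alive,0 N1=alive,0 N2=alive,0 N3=alive,0

Derivation:
Op 1: gossip N2<->N3 -> N2.N0=(alive,v0) N2.N1=(alive,v0) N2.N2=(alive,v0) N2.N3=(alive,v0) | N3.N0=(alive,v0) N3.N1=(alive,v0) N3.N2=(alive,v0) N3.N3=(alive,v0)
Op 2: N1 marks N2=dead -> (dead,v1)
Op 3: N0 marks N1=dead -> (dead,v1)
Op 4: gossip N2<->N3 -> N2.N0=(alive,v0) N2.N1=(alive,v0) N2.N2=(alive,v0) N2.N3=(alive,v0) | N3.N0=(alive,v0) N3.N1=(alive,v0) N3.N2=(alive,v0) N3.N3=(alive,v0)
Op 5: N0 marks N3=alive -> (alive,v1)
Op 6: gossip N0<->N2 -> N0.N0=(alive,v0) N0.N1=(dead,v1) N0.N2=(alive,v0) N0.N3=(alive,v1) | N2.N0=(alive,v0) N2.N1=(dead,v1) N2.N2=(alive,v0) N2.N3=(alive,v1)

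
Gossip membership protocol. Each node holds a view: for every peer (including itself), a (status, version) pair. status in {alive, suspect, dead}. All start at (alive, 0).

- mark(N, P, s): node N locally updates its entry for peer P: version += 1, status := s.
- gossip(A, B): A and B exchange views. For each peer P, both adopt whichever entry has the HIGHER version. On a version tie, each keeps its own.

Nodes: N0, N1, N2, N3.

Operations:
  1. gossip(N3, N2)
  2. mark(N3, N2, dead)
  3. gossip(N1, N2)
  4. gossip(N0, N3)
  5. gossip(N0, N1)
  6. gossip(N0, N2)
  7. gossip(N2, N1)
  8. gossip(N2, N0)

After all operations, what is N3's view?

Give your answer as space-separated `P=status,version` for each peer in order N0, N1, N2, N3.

Answer: N0=alive,0 N1=alive,0 N2=dead,1 N3=alive,0

Derivation:
Op 1: gossip N3<->N2 -> N3.N0=(alive,v0) N3.N1=(alive,v0) N3.N2=(alive,v0) N3.N3=(alive,v0) | N2.N0=(alive,v0) N2.N1=(alive,v0) N2.N2=(alive,v0) N2.N3=(alive,v0)
Op 2: N3 marks N2=dead -> (dead,v1)
Op 3: gossip N1<->N2 -> N1.N0=(alive,v0) N1.N1=(alive,v0) N1.N2=(alive,v0) N1.N3=(alive,v0) | N2.N0=(alive,v0) N2.N1=(alive,v0) N2.N2=(alive,v0) N2.N3=(alive,v0)
Op 4: gossip N0<->N3 -> N0.N0=(alive,v0) N0.N1=(alive,v0) N0.N2=(dead,v1) N0.N3=(alive,v0) | N3.N0=(alive,v0) N3.N1=(alive,v0) N3.N2=(dead,v1) N3.N3=(alive,v0)
Op 5: gossip N0<->N1 -> N0.N0=(alive,v0) N0.N1=(alive,v0) N0.N2=(dead,v1) N0.N3=(alive,v0) | N1.N0=(alive,v0) N1.N1=(alive,v0) N1.N2=(dead,v1) N1.N3=(alive,v0)
Op 6: gossip N0<->N2 -> N0.N0=(alive,v0) N0.N1=(alive,v0) N0.N2=(dead,v1) N0.N3=(alive,v0) | N2.N0=(alive,v0) N2.N1=(alive,v0) N2.N2=(dead,v1) N2.N3=(alive,v0)
Op 7: gossip N2<->N1 -> N2.N0=(alive,v0) N2.N1=(alive,v0) N2.N2=(dead,v1) N2.N3=(alive,v0) | N1.N0=(alive,v0) N1.N1=(alive,v0) N1.N2=(dead,v1) N1.N3=(alive,v0)
Op 8: gossip N2<->N0 -> N2.N0=(alive,v0) N2.N1=(alive,v0) N2.N2=(dead,v1) N2.N3=(alive,v0) | N0.N0=(alive,v0) N0.N1=(alive,v0) N0.N2=(dead,v1) N0.N3=(alive,v0)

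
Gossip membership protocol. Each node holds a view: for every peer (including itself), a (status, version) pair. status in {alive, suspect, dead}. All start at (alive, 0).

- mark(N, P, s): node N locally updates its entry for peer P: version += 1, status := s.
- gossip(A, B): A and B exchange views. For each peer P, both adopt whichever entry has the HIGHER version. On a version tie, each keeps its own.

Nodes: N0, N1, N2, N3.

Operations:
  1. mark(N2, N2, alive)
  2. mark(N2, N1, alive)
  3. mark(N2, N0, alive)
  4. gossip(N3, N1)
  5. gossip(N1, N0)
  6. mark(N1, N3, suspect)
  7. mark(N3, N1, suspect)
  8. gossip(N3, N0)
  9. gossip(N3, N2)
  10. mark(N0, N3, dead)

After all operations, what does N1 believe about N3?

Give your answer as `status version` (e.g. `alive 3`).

Op 1: N2 marks N2=alive -> (alive,v1)
Op 2: N2 marks N1=alive -> (alive,v1)
Op 3: N2 marks N0=alive -> (alive,v1)
Op 4: gossip N3<->N1 -> N3.N0=(alive,v0) N3.N1=(alive,v0) N3.N2=(alive,v0) N3.N3=(alive,v0) | N1.N0=(alive,v0) N1.N1=(alive,v0) N1.N2=(alive,v0) N1.N3=(alive,v0)
Op 5: gossip N1<->N0 -> N1.N0=(alive,v0) N1.N1=(alive,v0) N1.N2=(alive,v0) N1.N3=(alive,v0) | N0.N0=(alive,v0) N0.N1=(alive,v0) N0.N2=(alive,v0) N0.N3=(alive,v0)
Op 6: N1 marks N3=suspect -> (suspect,v1)
Op 7: N3 marks N1=suspect -> (suspect,v1)
Op 8: gossip N3<->N0 -> N3.N0=(alive,v0) N3.N1=(suspect,v1) N3.N2=(alive,v0) N3.N3=(alive,v0) | N0.N0=(alive,v0) N0.N1=(suspect,v1) N0.N2=(alive,v0) N0.N3=(alive,v0)
Op 9: gossip N3<->N2 -> N3.N0=(alive,v1) N3.N1=(suspect,v1) N3.N2=(alive,v1) N3.N3=(alive,v0) | N2.N0=(alive,v1) N2.N1=(alive,v1) N2.N2=(alive,v1) N2.N3=(alive,v0)
Op 10: N0 marks N3=dead -> (dead,v1)

Answer: suspect 1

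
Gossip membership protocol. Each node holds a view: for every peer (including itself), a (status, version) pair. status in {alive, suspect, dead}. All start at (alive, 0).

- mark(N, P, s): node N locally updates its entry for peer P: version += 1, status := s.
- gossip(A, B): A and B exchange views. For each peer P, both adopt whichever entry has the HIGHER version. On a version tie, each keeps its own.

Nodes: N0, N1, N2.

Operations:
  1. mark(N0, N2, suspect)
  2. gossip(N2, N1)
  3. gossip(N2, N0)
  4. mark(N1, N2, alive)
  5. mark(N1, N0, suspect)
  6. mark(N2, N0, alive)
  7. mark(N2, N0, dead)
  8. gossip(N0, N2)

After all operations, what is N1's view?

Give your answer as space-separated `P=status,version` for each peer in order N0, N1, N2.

Answer: N0=suspect,1 N1=alive,0 N2=alive,1

Derivation:
Op 1: N0 marks N2=suspect -> (suspect,v1)
Op 2: gossip N2<->N1 -> N2.N0=(alive,v0) N2.N1=(alive,v0) N2.N2=(alive,v0) | N1.N0=(alive,v0) N1.N1=(alive,v0) N1.N2=(alive,v0)
Op 3: gossip N2<->N0 -> N2.N0=(alive,v0) N2.N1=(alive,v0) N2.N2=(suspect,v1) | N0.N0=(alive,v0) N0.N1=(alive,v0) N0.N2=(suspect,v1)
Op 4: N1 marks N2=alive -> (alive,v1)
Op 5: N1 marks N0=suspect -> (suspect,v1)
Op 6: N2 marks N0=alive -> (alive,v1)
Op 7: N2 marks N0=dead -> (dead,v2)
Op 8: gossip N0<->N2 -> N0.N0=(dead,v2) N0.N1=(alive,v0) N0.N2=(suspect,v1) | N2.N0=(dead,v2) N2.N1=(alive,v0) N2.N2=(suspect,v1)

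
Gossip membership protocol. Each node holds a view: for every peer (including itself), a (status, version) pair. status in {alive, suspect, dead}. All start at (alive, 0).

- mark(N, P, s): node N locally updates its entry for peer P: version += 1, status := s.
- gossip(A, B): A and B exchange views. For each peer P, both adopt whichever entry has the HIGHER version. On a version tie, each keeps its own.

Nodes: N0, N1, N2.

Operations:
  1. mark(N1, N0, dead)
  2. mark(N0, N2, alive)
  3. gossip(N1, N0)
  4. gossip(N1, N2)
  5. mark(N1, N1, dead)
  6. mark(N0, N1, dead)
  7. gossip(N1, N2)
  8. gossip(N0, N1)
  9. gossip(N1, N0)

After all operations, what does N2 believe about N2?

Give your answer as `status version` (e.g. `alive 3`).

Answer: alive 1

Derivation:
Op 1: N1 marks N0=dead -> (dead,v1)
Op 2: N0 marks N2=alive -> (alive,v1)
Op 3: gossip N1<->N0 -> N1.N0=(dead,v1) N1.N1=(alive,v0) N1.N2=(alive,v1) | N0.N0=(dead,v1) N0.N1=(alive,v0) N0.N2=(alive,v1)
Op 4: gossip N1<->N2 -> N1.N0=(dead,v1) N1.N1=(alive,v0) N1.N2=(alive,v1) | N2.N0=(dead,v1) N2.N1=(alive,v0) N2.N2=(alive,v1)
Op 5: N1 marks N1=dead -> (dead,v1)
Op 6: N0 marks N1=dead -> (dead,v1)
Op 7: gossip N1<->N2 -> N1.N0=(dead,v1) N1.N1=(dead,v1) N1.N2=(alive,v1) | N2.N0=(dead,v1) N2.N1=(dead,v1) N2.N2=(alive,v1)
Op 8: gossip N0<->N1 -> N0.N0=(dead,v1) N0.N1=(dead,v1) N0.N2=(alive,v1) | N1.N0=(dead,v1) N1.N1=(dead,v1) N1.N2=(alive,v1)
Op 9: gossip N1<->N0 -> N1.N0=(dead,v1) N1.N1=(dead,v1) N1.N2=(alive,v1) | N0.N0=(dead,v1) N0.N1=(dead,v1) N0.N2=(alive,v1)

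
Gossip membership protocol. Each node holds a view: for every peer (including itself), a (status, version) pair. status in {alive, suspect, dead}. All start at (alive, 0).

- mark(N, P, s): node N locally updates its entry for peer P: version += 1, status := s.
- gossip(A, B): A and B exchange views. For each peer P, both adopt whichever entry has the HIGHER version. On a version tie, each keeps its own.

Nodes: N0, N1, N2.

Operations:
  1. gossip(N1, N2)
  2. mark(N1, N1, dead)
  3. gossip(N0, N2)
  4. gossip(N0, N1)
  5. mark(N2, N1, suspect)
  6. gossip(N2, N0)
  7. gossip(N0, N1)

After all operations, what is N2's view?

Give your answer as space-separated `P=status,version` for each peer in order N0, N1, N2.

Op 1: gossip N1<->N2 -> N1.N0=(alive,v0) N1.N1=(alive,v0) N1.N2=(alive,v0) | N2.N0=(alive,v0) N2.N1=(alive,v0) N2.N2=(alive,v0)
Op 2: N1 marks N1=dead -> (dead,v1)
Op 3: gossip N0<->N2 -> N0.N0=(alive,v0) N0.N1=(alive,v0) N0.N2=(alive,v0) | N2.N0=(alive,v0) N2.N1=(alive,v0) N2.N2=(alive,v0)
Op 4: gossip N0<->N1 -> N0.N0=(alive,v0) N0.N1=(dead,v1) N0.N2=(alive,v0) | N1.N0=(alive,v0) N1.N1=(dead,v1) N1.N2=(alive,v0)
Op 5: N2 marks N1=suspect -> (suspect,v1)
Op 6: gossip N2<->N0 -> N2.N0=(alive,v0) N2.N1=(suspect,v1) N2.N2=(alive,v0) | N0.N0=(alive,v0) N0.N1=(dead,v1) N0.N2=(alive,v0)
Op 7: gossip N0<->N1 -> N0.N0=(alive,v0) N0.N1=(dead,v1) N0.N2=(alive,v0) | N1.N0=(alive,v0) N1.N1=(dead,v1) N1.N2=(alive,v0)

Answer: N0=alive,0 N1=suspect,1 N2=alive,0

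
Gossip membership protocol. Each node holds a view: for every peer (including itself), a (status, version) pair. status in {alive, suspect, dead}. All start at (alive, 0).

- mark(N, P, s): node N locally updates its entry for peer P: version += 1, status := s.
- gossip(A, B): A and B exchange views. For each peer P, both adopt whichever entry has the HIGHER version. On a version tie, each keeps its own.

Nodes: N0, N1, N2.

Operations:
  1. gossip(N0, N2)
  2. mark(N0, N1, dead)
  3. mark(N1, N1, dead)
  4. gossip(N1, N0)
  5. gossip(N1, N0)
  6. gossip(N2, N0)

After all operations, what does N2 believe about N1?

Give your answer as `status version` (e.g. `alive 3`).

Op 1: gossip N0<->N2 -> N0.N0=(alive,v0) N0.N1=(alive,v0) N0.N2=(alive,v0) | N2.N0=(alive,v0) N2.N1=(alive,v0) N2.N2=(alive,v0)
Op 2: N0 marks N1=dead -> (dead,v1)
Op 3: N1 marks N1=dead -> (dead,v1)
Op 4: gossip N1<->N0 -> N1.N0=(alive,v0) N1.N1=(dead,v1) N1.N2=(alive,v0) | N0.N0=(alive,v0) N0.N1=(dead,v1) N0.N2=(alive,v0)
Op 5: gossip N1<->N0 -> N1.N0=(alive,v0) N1.N1=(dead,v1) N1.N2=(alive,v0) | N0.N0=(alive,v0) N0.N1=(dead,v1) N0.N2=(alive,v0)
Op 6: gossip N2<->N0 -> N2.N0=(alive,v0) N2.N1=(dead,v1) N2.N2=(alive,v0) | N0.N0=(alive,v0) N0.N1=(dead,v1) N0.N2=(alive,v0)

Answer: dead 1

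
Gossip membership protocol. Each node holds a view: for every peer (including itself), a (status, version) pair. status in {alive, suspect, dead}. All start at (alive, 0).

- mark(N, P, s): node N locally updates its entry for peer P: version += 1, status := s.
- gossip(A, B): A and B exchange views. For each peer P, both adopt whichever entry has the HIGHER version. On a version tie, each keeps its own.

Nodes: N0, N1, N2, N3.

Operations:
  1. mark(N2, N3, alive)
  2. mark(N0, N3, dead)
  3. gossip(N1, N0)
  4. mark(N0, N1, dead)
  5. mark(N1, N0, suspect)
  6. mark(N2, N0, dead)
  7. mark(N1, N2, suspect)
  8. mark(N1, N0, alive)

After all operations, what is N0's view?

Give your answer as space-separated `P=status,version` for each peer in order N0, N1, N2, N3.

Op 1: N2 marks N3=alive -> (alive,v1)
Op 2: N0 marks N3=dead -> (dead,v1)
Op 3: gossip N1<->N0 -> N1.N0=(alive,v0) N1.N1=(alive,v0) N1.N2=(alive,v0) N1.N3=(dead,v1) | N0.N0=(alive,v0) N0.N1=(alive,v0) N0.N2=(alive,v0) N0.N3=(dead,v1)
Op 4: N0 marks N1=dead -> (dead,v1)
Op 5: N1 marks N0=suspect -> (suspect,v1)
Op 6: N2 marks N0=dead -> (dead,v1)
Op 7: N1 marks N2=suspect -> (suspect,v1)
Op 8: N1 marks N0=alive -> (alive,v2)

Answer: N0=alive,0 N1=dead,1 N2=alive,0 N3=dead,1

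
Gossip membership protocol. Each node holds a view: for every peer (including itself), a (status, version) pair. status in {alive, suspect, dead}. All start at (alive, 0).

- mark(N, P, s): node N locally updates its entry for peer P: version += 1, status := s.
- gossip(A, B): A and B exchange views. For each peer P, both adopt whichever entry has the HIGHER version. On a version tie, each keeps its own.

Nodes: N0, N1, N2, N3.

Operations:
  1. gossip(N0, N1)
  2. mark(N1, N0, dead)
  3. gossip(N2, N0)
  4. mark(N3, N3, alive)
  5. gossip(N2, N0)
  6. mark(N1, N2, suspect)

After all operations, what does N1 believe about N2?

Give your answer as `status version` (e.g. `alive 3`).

Answer: suspect 1

Derivation:
Op 1: gossip N0<->N1 -> N0.N0=(alive,v0) N0.N1=(alive,v0) N0.N2=(alive,v0) N0.N3=(alive,v0) | N1.N0=(alive,v0) N1.N1=(alive,v0) N1.N2=(alive,v0) N1.N3=(alive,v0)
Op 2: N1 marks N0=dead -> (dead,v1)
Op 3: gossip N2<->N0 -> N2.N0=(alive,v0) N2.N1=(alive,v0) N2.N2=(alive,v0) N2.N3=(alive,v0) | N0.N0=(alive,v0) N0.N1=(alive,v0) N0.N2=(alive,v0) N0.N3=(alive,v0)
Op 4: N3 marks N3=alive -> (alive,v1)
Op 5: gossip N2<->N0 -> N2.N0=(alive,v0) N2.N1=(alive,v0) N2.N2=(alive,v0) N2.N3=(alive,v0) | N0.N0=(alive,v0) N0.N1=(alive,v0) N0.N2=(alive,v0) N0.N3=(alive,v0)
Op 6: N1 marks N2=suspect -> (suspect,v1)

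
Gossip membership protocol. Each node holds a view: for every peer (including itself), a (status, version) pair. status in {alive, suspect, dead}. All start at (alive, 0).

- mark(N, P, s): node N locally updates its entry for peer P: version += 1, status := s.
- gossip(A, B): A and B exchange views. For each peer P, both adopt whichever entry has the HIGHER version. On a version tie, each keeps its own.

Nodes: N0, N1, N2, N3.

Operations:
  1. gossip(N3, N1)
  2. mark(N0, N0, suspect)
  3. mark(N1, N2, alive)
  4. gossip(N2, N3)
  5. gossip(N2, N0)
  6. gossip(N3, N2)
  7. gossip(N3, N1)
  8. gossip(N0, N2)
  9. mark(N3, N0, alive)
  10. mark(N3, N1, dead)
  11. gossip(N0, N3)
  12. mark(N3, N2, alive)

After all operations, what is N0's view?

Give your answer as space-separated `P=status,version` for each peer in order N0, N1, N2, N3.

Op 1: gossip N3<->N1 -> N3.N0=(alive,v0) N3.N1=(alive,v0) N3.N2=(alive,v0) N3.N3=(alive,v0) | N1.N0=(alive,v0) N1.N1=(alive,v0) N1.N2=(alive,v0) N1.N3=(alive,v0)
Op 2: N0 marks N0=suspect -> (suspect,v1)
Op 3: N1 marks N2=alive -> (alive,v1)
Op 4: gossip N2<->N3 -> N2.N0=(alive,v0) N2.N1=(alive,v0) N2.N2=(alive,v0) N2.N3=(alive,v0) | N3.N0=(alive,v0) N3.N1=(alive,v0) N3.N2=(alive,v0) N3.N3=(alive,v0)
Op 5: gossip N2<->N0 -> N2.N0=(suspect,v1) N2.N1=(alive,v0) N2.N2=(alive,v0) N2.N3=(alive,v0) | N0.N0=(suspect,v1) N0.N1=(alive,v0) N0.N2=(alive,v0) N0.N3=(alive,v0)
Op 6: gossip N3<->N2 -> N3.N0=(suspect,v1) N3.N1=(alive,v0) N3.N2=(alive,v0) N3.N3=(alive,v0) | N2.N0=(suspect,v1) N2.N1=(alive,v0) N2.N2=(alive,v0) N2.N3=(alive,v0)
Op 7: gossip N3<->N1 -> N3.N0=(suspect,v1) N3.N1=(alive,v0) N3.N2=(alive,v1) N3.N3=(alive,v0) | N1.N0=(suspect,v1) N1.N1=(alive,v0) N1.N2=(alive,v1) N1.N3=(alive,v0)
Op 8: gossip N0<->N2 -> N0.N0=(suspect,v1) N0.N1=(alive,v0) N0.N2=(alive,v0) N0.N3=(alive,v0) | N2.N0=(suspect,v1) N2.N1=(alive,v0) N2.N2=(alive,v0) N2.N3=(alive,v0)
Op 9: N3 marks N0=alive -> (alive,v2)
Op 10: N3 marks N1=dead -> (dead,v1)
Op 11: gossip N0<->N3 -> N0.N0=(alive,v2) N0.N1=(dead,v1) N0.N2=(alive,v1) N0.N3=(alive,v0) | N3.N0=(alive,v2) N3.N1=(dead,v1) N3.N2=(alive,v1) N3.N3=(alive,v0)
Op 12: N3 marks N2=alive -> (alive,v2)

Answer: N0=alive,2 N1=dead,1 N2=alive,1 N3=alive,0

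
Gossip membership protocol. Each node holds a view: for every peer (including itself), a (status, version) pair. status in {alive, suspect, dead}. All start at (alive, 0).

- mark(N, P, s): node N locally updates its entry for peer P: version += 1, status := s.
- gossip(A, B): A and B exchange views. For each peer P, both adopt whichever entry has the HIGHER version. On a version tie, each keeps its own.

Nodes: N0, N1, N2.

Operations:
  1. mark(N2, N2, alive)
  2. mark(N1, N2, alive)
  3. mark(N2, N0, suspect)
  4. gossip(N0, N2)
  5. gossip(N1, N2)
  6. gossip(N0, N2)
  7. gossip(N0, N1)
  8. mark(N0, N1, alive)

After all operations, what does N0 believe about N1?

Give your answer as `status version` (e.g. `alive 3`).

Op 1: N2 marks N2=alive -> (alive,v1)
Op 2: N1 marks N2=alive -> (alive,v1)
Op 3: N2 marks N0=suspect -> (suspect,v1)
Op 4: gossip N0<->N2 -> N0.N0=(suspect,v1) N0.N1=(alive,v0) N0.N2=(alive,v1) | N2.N0=(suspect,v1) N2.N1=(alive,v0) N2.N2=(alive,v1)
Op 5: gossip N1<->N2 -> N1.N0=(suspect,v1) N1.N1=(alive,v0) N1.N2=(alive,v1) | N2.N0=(suspect,v1) N2.N1=(alive,v0) N2.N2=(alive,v1)
Op 6: gossip N0<->N2 -> N0.N0=(suspect,v1) N0.N1=(alive,v0) N0.N2=(alive,v1) | N2.N0=(suspect,v1) N2.N1=(alive,v0) N2.N2=(alive,v1)
Op 7: gossip N0<->N1 -> N0.N0=(suspect,v1) N0.N1=(alive,v0) N0.N2=(alive,v1) | N1.N0=(suspect,v1) N1.N1=(alive,v0) N1.N2=(alive,v1)
Op 8: N0 marks N1=alive -> (alive,v1)

Answer: alive 1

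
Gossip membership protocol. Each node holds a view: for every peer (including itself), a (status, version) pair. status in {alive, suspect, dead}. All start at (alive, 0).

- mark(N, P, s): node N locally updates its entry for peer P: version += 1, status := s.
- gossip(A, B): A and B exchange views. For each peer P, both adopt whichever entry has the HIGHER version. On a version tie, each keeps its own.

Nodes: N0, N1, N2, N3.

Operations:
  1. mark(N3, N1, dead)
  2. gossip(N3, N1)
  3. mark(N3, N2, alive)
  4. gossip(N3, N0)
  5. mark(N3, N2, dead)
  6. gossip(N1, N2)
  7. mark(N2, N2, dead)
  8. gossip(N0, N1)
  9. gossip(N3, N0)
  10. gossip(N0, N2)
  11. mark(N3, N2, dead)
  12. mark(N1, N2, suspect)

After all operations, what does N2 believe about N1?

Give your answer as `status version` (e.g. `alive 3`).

Answer: dead 1

Derivation:
Op 1: N3 marks N1=dead -> (dead,v1)
Op 2: gossip N3<->N1 -> N3.N0=(alive,v0) N3.N1=(dead,v1) N3.N2=(alive,v0) N3.N3=(alive,v0) | N1.N0=(alive,v0) N1.N1=(dead,v1) N1.N2=(alive,v0) N1.N3=(alive,v0)
Op 3: N3 marks N2=alive -> (alive,v1)
Op 4: gossip N3<->N0 -> N3.N0=(alive,v0) N3.N1=(dead,v1) N3.N2=(alive,v1) N3.N3=(alive,v0) | N0.N0=(alive,v0) N0.N1=(dead,v1) N0.N2=(alive,v1) N0.N3=(alive,v0)
Op 5: N3 marks N2=dead -> (dead,v2)
Op 6: gossip N1<->N2 -> N1.N0=(alive,v0) N1.N1=(dead,v1) N1.N2=(alive,v0) N1.N3=(alive,v0) | N2.N0=(alive,v0) N2.N1=(dead,v1) N2.N2=(alive,v0) N2.N3=(alive,v0)
Op 7: N2 marks N2=dead -> (dead,v1)
Op 8: gossip N0<->N1 -> N0.N0=(alive,v0) N0.N1=(dead,v1) N0.N2=(alive,v1) N0.N3=(alive,v0) | N1.N0=(alive,v0) N1.N1=(dead,v1) N1.N2=(alive,v1) N1.N3=(alive,v0)
Op 9: gossip N3<->N0 -> N3.N0=(alive,v0) N3.N1=(dead,v1) N3.N2=(dead,v2) N3.N3=(alive,v0) | N0.N0=(alive,v0) N0.N1=(dead,v1) N0.N2=(dead,v2) N0.N3=(alive,v0)
Op 10: gossip N0<->N2 -> N0.N0=(alive,v0) N0.N1=(dead,v1) N0.N2=(dead,v2) N0.N3=(alive,v0) | N2.N0=(alive,v0) N2.N1=(dead,v1) N2.N2=(dead,v2) N2.N3=(alive,v0)
Op 11: N3 marks N2=dead -> (dead,v3)
Op 12: N1 marks N2=suspect -> (suspect,v2)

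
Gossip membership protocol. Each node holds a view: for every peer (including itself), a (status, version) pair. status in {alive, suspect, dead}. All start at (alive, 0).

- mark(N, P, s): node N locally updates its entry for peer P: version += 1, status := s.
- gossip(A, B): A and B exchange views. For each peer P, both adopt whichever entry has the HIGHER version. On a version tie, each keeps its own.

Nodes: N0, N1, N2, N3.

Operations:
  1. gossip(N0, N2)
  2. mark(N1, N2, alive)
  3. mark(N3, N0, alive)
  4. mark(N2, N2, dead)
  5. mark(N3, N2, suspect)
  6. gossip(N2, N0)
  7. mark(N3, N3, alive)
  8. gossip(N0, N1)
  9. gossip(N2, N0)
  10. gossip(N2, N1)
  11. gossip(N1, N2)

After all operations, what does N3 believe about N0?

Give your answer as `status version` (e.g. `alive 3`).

Answer: alive 1

Derivation:
Op 1: gossip N0<->N2 -> N0.N0=(alive,v0) N0.N1=(alive,v0) N0.N2=(alive,v0) N0.N3=(alive,v0) | N2.N0=(alive,v0) N2.N1=(alive,v0) N2.N2=(alive,v0) N2.N3=(alive,v0)
Op 2: N1 marks N2=alive -> (alive,v1)
Op 3: N3 marks N0=alive -> (alive,v1)
Op 4: N2 marks N2=dead -> (dead,v1)
Op 5: N3 marks N2=suspect -> (suspect,v1)
Op 6: gossip N2<->N0 -> N2.N0=(alive,v0) N2.N1=(alive,v0) N2.N2=(dead,v1) N2.N3=(alive,v0) | N0.N0=(alive,v0) N0.N1=(alive,v0) N0.N2=(dead,v1) N0.N3=(alive,v0)
Op 7: N3 marks N3=alive -> (alive,v1)
Op 8: gossip N0<->N1 -> N0.N0=(alive,v0) N0.N1=(alive,v0) N0.N2=(dead,v1) N0.N3=(alive,v0) | N1.N0=(alive,v0) N1.N1=(alive,v0) N1.N2=(alive,v1) N1.N3=(alive,v0)
Op 9: gossip N2<->N0 -> N2.N0=(alive,v0) N2.N1=(alive,v0) N2.N2=(dead,v1) N2.N3=(alive,v0) | N0.N0=(alive,v0) N0.N1=(alive,v0) N0.N2=(dead,v1) N0.N3=(alive,v0)
Op 10: gossip N2<->N1 -> N2.N0=(alive,v0) N2.N1=(alive,v0) N2.N2=(dead,v1) N2.N3=(alive,v0) | N1.N0=(alive,v0) N1.N1=(alive,v0) N1.N2=(alive,v1) N1.N3=(alive,v0)
Op 11: gossip N1<->N2 -> N1.N0=(alive,v0) N1.N1=(alive,v0) N1.N2=(alive,v1) N1.N3=(alive,v0) | N2.N0=(alive,v0) N2.N1=(alive,v0) N2.N2=(dead,v1) N2.N3=(alive,v0)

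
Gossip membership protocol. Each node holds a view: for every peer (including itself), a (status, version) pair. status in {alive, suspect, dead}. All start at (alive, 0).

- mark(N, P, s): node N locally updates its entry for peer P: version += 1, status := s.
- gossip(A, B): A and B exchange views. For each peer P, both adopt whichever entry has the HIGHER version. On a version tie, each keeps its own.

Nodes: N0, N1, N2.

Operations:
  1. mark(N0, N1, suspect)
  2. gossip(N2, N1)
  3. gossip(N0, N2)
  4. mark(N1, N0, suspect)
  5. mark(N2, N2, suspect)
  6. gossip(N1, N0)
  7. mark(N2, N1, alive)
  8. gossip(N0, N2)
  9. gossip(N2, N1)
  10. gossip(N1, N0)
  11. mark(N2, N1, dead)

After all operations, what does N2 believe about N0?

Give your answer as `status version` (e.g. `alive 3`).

Op 1: N0 marks N1=suspect -> (suspect,v1)
Op 2: gossip N2<->N1 -> N2.N0=(alive,v0) N2.N1=(alive,v0) N2.N2=(alive,v0) | N1.N0=(alive,v0) N1.N1=(alive,v0) N1.N2=(alive,v0)
Op 3: gossip N0<->N2 -> N0.N0=(alive,v0) N0.N1=(suspect,v1) N0.N2=(alive,v0) | N2.N0=(alive,v0) N2.N1=(suspect,v1) N2.N2=(alive,v0)
Op 4: N1 marks N0=suspect -> (suspect,v1)
Op 5: N2 marks N2=suspect -> (suspect,v1)
Op 6: gossip N1<->N0 -> N1.N0=(suspect,v1) N1.N1=(suspect,v1) N1.N2=(alive,v0) | N0.N0=(suspect,v1) N0.N1=(suspect,v1) N0.N2=(alive,v0)
Op 7: N2 marks N1=alive -> (alive,v2)
Op 8: gossip N0<->N2 -> N0.N0=(suspect,v1) N0.N1=(alive,v2) N0.N2=(suspect,v1) | N2.N0=(suspect,v1) N2.N1=(alive,v2) N2.N2=(suspect,v1)
Op 9: gossip N2<->N1 -> N2.N0=(suspect,v1) N2.N1=(alive,v2) N2.N2=(suspect,v1) | N1.N0=(suspect,v1) N1.N1=(alive,v2) N1.N2=(suspect,v1)
Op 10: gossip N1<->N0 -> N1.N0=(suspect,v1) N1.N1=(alive,v2) N1.N2=(suspect,v1) | N0.N0=(suspect,v1) N0.N1=(alive,v2) N0.N2=(suspect,v1)
Op 11: N2 marks N1=dead -> (dead,v3)

Answer: suspect 1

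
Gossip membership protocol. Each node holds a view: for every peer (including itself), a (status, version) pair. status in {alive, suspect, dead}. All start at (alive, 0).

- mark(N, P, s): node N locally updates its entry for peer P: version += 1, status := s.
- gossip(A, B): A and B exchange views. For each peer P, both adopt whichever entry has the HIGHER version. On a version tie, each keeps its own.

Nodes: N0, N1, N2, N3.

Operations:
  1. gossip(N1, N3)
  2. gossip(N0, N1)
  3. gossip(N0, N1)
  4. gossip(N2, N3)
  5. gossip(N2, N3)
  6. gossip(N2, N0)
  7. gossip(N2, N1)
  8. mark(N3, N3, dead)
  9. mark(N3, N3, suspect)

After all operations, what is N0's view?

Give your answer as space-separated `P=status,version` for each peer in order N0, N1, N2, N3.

Op 1: gossip N1<->N3 -> N1.N0=(alive,v0) N1.N1=(alive,v0) N1.N2=(alive,v0) N1.N3=(alive,v0) | N3.N0=(alive,v0) N3.N1=(alive,v0) N3.N2=(alive,v0) N3.N3=(alive,v0)
Op 2: gossip N0<->N1 -> N0.N0=(alive,v0) N0.N1=(alive,v0) N0.N2=(alive,v0) N0.N3=(alive,v0) | N1.N0=(alive,v0) N1.N1=(alive,v0) N1.N2=(alive,v0) N1.N3=(alive,v0)
Op 3: gossip N0<->N1 -> N0.N0=(alive,v0) N0.N1=(alive,v0) N0.N2=(alive,v0) N0.N3=(alive,v0) | N1.N0=(alive,v0) N1.N1=(alive,v0) N1.N2=(alive,v0) N1.N3=(alive,v0)
Op 4: gossip N2<->N3 -> N2.N0=(alive,v0) N2.N1=(alive,v0) N2.N2=(alive,v0) N2.N3=(alive,v0) | N3.N0=(alive,v0) N3.N1=(alive,v0) N3.N2=(alive,v0) N3.N3=(alive,v0)
Op 5: gossip N2<->N3 -> N2.N0=(alive,v0) N2.N1=(alive,v0) N2.N2=(alive,v0) N2.N3=(alive,v0) | N3.N0=(alive,v0) N3.N1=(alive,v0) N3.N2=(alive,v0) N3.N3=(alive,v0)
Op 6: gossip N2<->N0 -> N2.N0=(alive,v0) N2.N1=(alive,v0) N2.N2=(alive,v0) N2.N3=(alive,v0) | N0.N0=(alive,v0) N0.N1=(alive,v0) N0.N2=(alive,v0) N0.N3=(alive,v0)
Op 7: gossip N2<->N1 -> N2.N0=(alive,v0) N2.N1=(alive,v0) N2.N2=(alive,v0) N2.N3=(alive,v0) | N1.N0=(alive,v0) N1.N1=(alive,v0) N1.N2=(alive,v0) N1.N3=(alive,v0)
Op 8: N3 marks N3=dead -> (dead,v1)
Op 9: N3 marks N3=suspect -> (suspect,v2)

Answer: N0=alive,0 N1=alive,0 N2=alive,0 N3=alive,0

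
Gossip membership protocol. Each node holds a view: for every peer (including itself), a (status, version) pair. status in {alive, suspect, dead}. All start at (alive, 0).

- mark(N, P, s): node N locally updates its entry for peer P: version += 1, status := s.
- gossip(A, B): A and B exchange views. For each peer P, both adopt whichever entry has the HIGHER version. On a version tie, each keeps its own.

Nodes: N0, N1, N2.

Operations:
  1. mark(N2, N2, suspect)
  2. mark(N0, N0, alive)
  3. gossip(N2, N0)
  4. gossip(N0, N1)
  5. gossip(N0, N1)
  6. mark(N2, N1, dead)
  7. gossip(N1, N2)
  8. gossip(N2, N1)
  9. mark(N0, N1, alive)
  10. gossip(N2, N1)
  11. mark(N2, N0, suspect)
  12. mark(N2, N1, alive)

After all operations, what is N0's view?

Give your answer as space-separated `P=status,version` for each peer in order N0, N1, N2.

Op 1: N2 marks N2=suspect -> (suspect,v1)
Op 2: N0 marks N0=alive -> (alive,v1)
Op 3: gossip N2<->N0 -> N2.N0=(alive,v1) N2.N1=(alive,v0) N2.N2=(suspect,v1) | N0.N0=(alive,v1) N0.N1=(alive,v0) N0.N2=(suspect,v1)
Op 4: gossip N0<->N1 -> N0.N0=(alive,v1) N0.N1=(alive,v0) N0.N2=(suspect,v1) | N1.N0=(alive,v1) N1.N1=(alive,v0) N1.N2=(suspect,v1)
Op 5: gossip N0<->N1 -> N0.N0=(alive,v1) N0.N1=(alive,v0) N0.N2=(suspect,v1) | N1.N0=(alive,v1) N1.N1=(alive,v0) N1.N2=(suspect,v1)
Op 6: N2 marks N1=dead -> (dead,v1)
Op 7: gossip N1<->N2 -> N1.N0=(alive,v1) N1.N1=(dead,v1) N1.N2=(suspect,v1) | N2.N0=(alive,v1) N2.N1=(dead,v1) N2.N2=(suspect,v1)
Op 8: gossip N2<->N1 -> N2.N0=(alive,v1) N2.N1=(dead,v1) N2.N2=(suspect,v1) | N1.N0=(alive,v1) N1.N1=(dead,v1) N1.N2=(suspect,v1)
Op 9: N0 marks N1=alive -> (alive,v1)
Op 10: gossip N2<->N1 -> N2.N0=(alive,v1) N2.N1=(dead,v1) N2.N2=(suspect,v1) | N1.N0=(alive,v1) N1.N1=(dead,v1) N1.N2=(suspect,v1)
Op 11: N2 marks N0=suspect -> (suspect,v2)
Op 12: N2 marks N1=alive -> (alive,v2)

Answer: N0=alive,1 N1=alive,1 N2=suspect,1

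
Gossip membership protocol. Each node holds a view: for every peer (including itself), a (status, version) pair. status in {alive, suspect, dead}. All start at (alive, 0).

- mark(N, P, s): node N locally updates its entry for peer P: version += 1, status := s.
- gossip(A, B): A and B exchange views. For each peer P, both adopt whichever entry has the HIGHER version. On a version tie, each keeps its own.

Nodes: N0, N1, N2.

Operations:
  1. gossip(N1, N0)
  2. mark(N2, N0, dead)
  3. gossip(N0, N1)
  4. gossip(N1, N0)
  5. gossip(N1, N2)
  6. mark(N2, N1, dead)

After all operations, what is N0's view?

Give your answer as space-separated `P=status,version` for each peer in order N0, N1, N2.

Op 1: gossip N1<->N0 -> N1.N0=(alive,v0) N1.N1=(alive,v0) N1.N2=(alive,v0) | N0.N0=(alive,v0) N0.N1=(alive,v0) N0.N2=(alive,v0)
Op 2: N2 marks N0=dead -> (dead,v1)
Op 3: gossip N0<->N1 -> N0.N0=(alive,v0) N0.N1=(alive,v0) N0.N2=(alive,v0) | N1.N0=(alive,v0) N1.N1=(alive,v0) N1.N2=(alive,v0)
Op 4: gossip N1<->N0 -> N1.N0=(alive,v0) N1.N1=(alive,v0) N1.N2=(alive,v0) | N0.N0=(alive,v0) N0.N1=(alive,v0) N0.N2=(alive,v0)
Op 5: gossip N1<->N2 -> N1.N0=(dead,v1) N1.N1=(alive,v0) N1.N2=(alive,v0) | N2.N0=(dead,v1) N2.N1=(alive,v0) N2.N2=(alive,v0)
Op 6: N2 marks N1=dead -> (dead,v1)

Answer: N0=alive,0 N1=alive,0 N2=alive,0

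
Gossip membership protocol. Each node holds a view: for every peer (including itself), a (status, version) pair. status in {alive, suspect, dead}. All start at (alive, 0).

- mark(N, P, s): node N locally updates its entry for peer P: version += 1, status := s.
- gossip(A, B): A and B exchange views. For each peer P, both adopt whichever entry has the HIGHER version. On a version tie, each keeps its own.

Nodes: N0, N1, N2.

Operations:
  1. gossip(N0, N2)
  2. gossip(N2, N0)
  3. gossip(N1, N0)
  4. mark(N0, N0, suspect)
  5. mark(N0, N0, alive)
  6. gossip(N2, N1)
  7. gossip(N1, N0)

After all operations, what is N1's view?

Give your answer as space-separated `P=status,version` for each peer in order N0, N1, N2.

Answer: N0=alive,2 N1=alive,0 N2=alive,0

Derivation:
Op 1: gossip N0<->N2 -> N0.N0=(alive,v0) N0.N1=(alive,v0) N0.N2=(alive,v0) | N2.N0=(alive,v0) N2.N1=(alive,v0) N2.N2=(alive,v0)
Op 2: gossip N2<->N0 -> N2.N0=(alive,v0) N2.N1=(alive,v0) N2.N2=(alive,v0) | N0.N0=(alive,v0) N0.N1=(alive,v0) N0.N2=(alive,v0)
Op 3: gossip N1<->N0 -> N1.N0=(alive,v0) N1.N1=(alive,v0) N1.N2=(alive,v0) | N0.N0=(alive,v0) N0.N1=(alive,v0) N0.N2=(alive,v0)
Op 4: N0 marks N0=suspect -> (suspect,v1)
Op 5: N0 marks N0=alive -> (alive,v2)
Op 6: gossip N2<->N1 -> N2.N0=(alive,v0) N2.N1=(alive,v0) N2.N2=(alive,v0) | N1.N0=(alive,v0) N1.N1=(alive,v0) N1.N2=(alive,v0)
Op 7: gossip N1<->N0 -> N1.N0=(alive,v2) N1.N1=(alive,v0) N1.N2=(alive,v0) | N0.N0=(alive,v2) N0.N1=(alive,v0) N0.N2=(alive,v0)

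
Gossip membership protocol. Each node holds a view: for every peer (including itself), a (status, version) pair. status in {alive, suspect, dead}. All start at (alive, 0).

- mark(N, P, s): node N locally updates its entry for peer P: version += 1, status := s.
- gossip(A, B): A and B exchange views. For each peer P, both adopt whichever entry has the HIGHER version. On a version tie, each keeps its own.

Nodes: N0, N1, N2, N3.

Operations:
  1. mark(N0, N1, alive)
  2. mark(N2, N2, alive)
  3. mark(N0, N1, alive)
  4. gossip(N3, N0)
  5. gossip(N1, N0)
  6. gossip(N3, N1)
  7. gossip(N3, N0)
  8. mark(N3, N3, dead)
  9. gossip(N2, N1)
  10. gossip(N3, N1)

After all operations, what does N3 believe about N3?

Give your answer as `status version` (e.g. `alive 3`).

Answer: dead 1

Derivation:
Op 1: N0 marks N1=alive -> (alive,v1)
Op 2: N2 marks N2=alive -> (alive,v1)
Op 3: N0 marks N1=alive -> (alive,v2)
Op 4: gossip N3<->N0 -> N3.N0=(alive,v0) N3.N1=(alive,v2) N3.N2=(alive,v0) N3.N3=(alive,v0) | N0.N0=(alive,v0) N0.N1=(alive,v2) N0.N2=(alive,v0) N0.N3=(alive,v0)
Op 5: gossip N1<->N0 -> N1.N0=(alive,v0) N1.N1=(alive,v2) N1.N2=(alive,v0) N1.N3=(alive,v0) | N0.N0=(alive,v0) N0.N1=(alive,v2) N0.N2=(alive,v0) N0.N3=(alive,v0)
Op 6: gossip N3<->N1 -> N3.N0=(alive,v0) N3.N1=(alive,v2) N3.N2=(alive,v0) N3.N3=(alive,v0) | N1.N0=(alive,v0) N1.N1=(alive,v2) N1.N2=(alive,v0) N1.N3=(alive,v0)
Op 7: gossip N3<->N0 -> N3.N0=(alive,v0) N3.N1=(alive,v2) N3.N2=(alive,v0) N3.N3=(alive,v0) | N0.N0=(alive,v0) N0.N1=(alive,v2) N0.N2=(alive,v0) N0.N3=(alive,v0)
Op 8: N3 marks N3=dead -> (dead,v1)
Op 9: gossip N2<->N1 -> N2.N0=(alive,v0) N2.N1=(alive,v2) N2.N2=(alive,v1) N2.N3=(alive,v0) | N1.N0=(alive,v0) N1.N1=(alive,v2) N1.N2=(alive,v1) N1.N3=(alive,v0)
Op 10: gossip N3<->N1 -> N3.N0=(alive,v0) N3.N1=(alive,v2) N3.N2=(alive,v1) N3.N3=(dead,v1) | N1.N0=(alive,v0) N1.N1=(alive,v2) N1.N2=(alive,v1) N1.N3=(dead,v1)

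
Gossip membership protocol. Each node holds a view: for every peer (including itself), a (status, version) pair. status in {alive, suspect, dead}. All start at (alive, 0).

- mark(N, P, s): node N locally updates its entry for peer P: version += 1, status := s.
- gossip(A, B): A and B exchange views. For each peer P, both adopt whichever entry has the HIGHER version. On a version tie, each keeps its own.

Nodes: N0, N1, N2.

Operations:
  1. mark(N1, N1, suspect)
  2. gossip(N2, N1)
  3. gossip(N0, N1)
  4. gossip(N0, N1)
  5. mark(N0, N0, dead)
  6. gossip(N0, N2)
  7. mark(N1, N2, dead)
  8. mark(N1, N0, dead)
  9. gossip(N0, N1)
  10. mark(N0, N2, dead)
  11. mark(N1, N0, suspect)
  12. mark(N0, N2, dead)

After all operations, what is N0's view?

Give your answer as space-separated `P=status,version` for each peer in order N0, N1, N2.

Op 1: N1 marks N1=suspect -> (suspect,v1)
Op 2: gossip N2<->N1 -> N2.N0=(alive,v0) N2.N1=(suspect,v1) N2.N2=(alive,v0) | N1.N0=(alive,v0) N1.N1=(suspect,v1) N1.N2=(alive,v0)
Op 3: gossip N0<->N1 -> N0.N0=(alive,v0) N0.N1=(suspect,v1) N0.N2=(alive,v0) | N1.N0=(alive,v0) N1.N1=(suspect,v1) N1.N2=(alive,v0)
Op 4: gossip N0<->N1 -> N0.N0=(alive,v0) N0.N1=(suspect,v1) N0.N2=(alive,v0) | N1.N0=(alive,v0) N1.N1=(suspect,v1) N1.N2=(alive,v0)
Op 5: N0 marks N0=dead -> (dead,v1)
Op 6: gossip N0<->N2 -> N0.N0=(dead,v1) N0.N1=(suspect,v1) N0.N2=(alive,v0) | N2.N0=(dead,v1) N2.N1=(suspect,v1) N2.N2=(alive,v0)
Op 7: N1 marks N2=dead -> (dead,v1)
Op 8: N1 marks N0=dead -> (dead,v1)
Op 9: gossip N0<->N1 -> N0.N0=(dead,v1) N0.N1=(suspect,v1) N0.N2=(dead,v1) | N1.N0=(dead,v1) N1.N1=(suspect,v1) N1.N2=(dead,v1)
Op 10: N0 marks N2=dead -> (dead,v2)
Op 11: N1 marks N0=suspect -> (suspect,v2)
Op 12: N0 marks N2=dead -> (dead,v3)

Answer: N0=dead,1 N1=suspect,1 N2=dead,3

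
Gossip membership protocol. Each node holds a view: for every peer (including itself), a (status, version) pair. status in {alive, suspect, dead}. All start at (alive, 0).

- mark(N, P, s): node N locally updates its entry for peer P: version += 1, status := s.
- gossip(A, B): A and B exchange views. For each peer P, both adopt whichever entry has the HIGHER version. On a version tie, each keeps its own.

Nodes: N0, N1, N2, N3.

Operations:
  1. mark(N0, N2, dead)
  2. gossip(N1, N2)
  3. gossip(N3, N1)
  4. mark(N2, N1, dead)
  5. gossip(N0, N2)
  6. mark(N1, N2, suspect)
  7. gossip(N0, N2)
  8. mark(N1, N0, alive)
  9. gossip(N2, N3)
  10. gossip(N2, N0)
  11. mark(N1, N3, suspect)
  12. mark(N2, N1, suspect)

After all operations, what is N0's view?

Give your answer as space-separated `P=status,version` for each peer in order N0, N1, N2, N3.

Answer: N0=alive,0 N1=dead,1 N2=dead,1 N3=alive,0

Derivation:
Op 1: N0 marks N2=dead -> (dead,v1)
Op 2: gossip N1<->N2 -> N1.N0=(alive,v0) N1.N1=(alive,v0) N1.N2=(alive,v0) N1.N3=(alive,v0) | N2.N0=(alive,v0) N2.N1=(alive,v0) N2.N2=(alive,v0) N2.N3=(alive,v0)
Op 3: gossip N3<->N1 -> N3.N0=(alive,v0) N3.N1=(alive,v0) N3.N2=(alive,v0) N3.N3=(alive,v0) | N1.N0=(alive,v0) N1.N1=(alive,v0) N1.N2=(alive,v0) N1.N3=(alive,v0)
Op 4: N2 marks N1=dead -> (dead,v1)
Op 5: gossip N0<->N2 -> N0.N0=(alive,v0) N0.N1=(dead,v1) N0.N2=(dead,v1) N0.N3=(alive,v0) | N2.N0=(alive,v0) N2.N1=(dead,v1) N2.N2=(dead,v1) N2.N3=(alive,v0)
Op 6: N1 marks N2=suspect -> (suspect,v1)
Op 7: gossip N0<->N2 -> N0.N0=(alive,v0) N0.N1=(dead,v1) N0.N2=(dead,v1) N0.N3=(alive,v0) | N2.N0=(alive,v0) N2.N1=(dead,v1) N2.N2=(dead,v1) N2.N3=(alive,v0)
Op 8: N1 marks N0=alive -> (alive,v1)
Op 9: gossip N2<->N3 -> N2.N0=(alive,v0) N2.N1=(dead,v1) N2.N2=(dead,v1) N2.N3=(alive,v0) | N3.N0=(alive,v0) N3.N1=(dead,v1) N3.N2=(dead,v1) N3.N3=(alive,v0)
Op 10: gossip N2<->N0 -> N2.N0=(alive,v0) N2.N1=(dead,v1) N2.N2=(dead,v1) N2.N3=(alive,v0) | N0.N0=(alive,v0) N0.N1=(dead,v1) N0.N2=(dead,v1) N0.N3=(alive,v0)
Op 11: N1 marks N3=suspect -> (suspect,v1)
Op 12: N2 marks N1=suspect -> (suspect,v2)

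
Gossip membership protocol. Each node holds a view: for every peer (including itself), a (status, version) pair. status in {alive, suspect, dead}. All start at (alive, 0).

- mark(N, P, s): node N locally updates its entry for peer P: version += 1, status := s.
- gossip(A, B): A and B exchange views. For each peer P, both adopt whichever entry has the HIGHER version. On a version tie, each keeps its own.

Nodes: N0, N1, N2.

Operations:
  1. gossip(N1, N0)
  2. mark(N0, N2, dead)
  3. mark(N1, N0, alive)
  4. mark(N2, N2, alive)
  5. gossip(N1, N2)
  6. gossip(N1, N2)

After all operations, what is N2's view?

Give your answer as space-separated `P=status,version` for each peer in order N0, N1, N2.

Answer: N0=alive,1 N1=alive,0 N2=alive,1

Derivation:
Op 1: gossip N1<->N0 -> N1.N0=(alive,v0) N1.N1=(alive,v0) N1.N2=(alive,v0) | N0.N0=(alive,v0) N0.N1=(alive,v0) N0.N2=(alive,v0)
Op 2: N0 marks N2=dead -> (dead,v1)
Op 3: N1 marks N0=alive -> (alive,v1)
Op 4: N2 marks N2=alive -> (alive,v1)
Op 5: gossip N1<->N2 -> N1.N0=(alive,v1) N1.N1=(alive,v0) N1.N2=(alive,v1) | N2.N0=(alive,v1) N2.N1=(alive,v0) N2.N2=(alive,v1)
Op 6: gossip N1<->N2 -> N1.N0=(alive,v1) N1.N1=(alive,v0) N1.N2=(alive,v1) | N2.N0=(alive,v1) N2.N1=(alive,v0) N2.N2=(alive,v1)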